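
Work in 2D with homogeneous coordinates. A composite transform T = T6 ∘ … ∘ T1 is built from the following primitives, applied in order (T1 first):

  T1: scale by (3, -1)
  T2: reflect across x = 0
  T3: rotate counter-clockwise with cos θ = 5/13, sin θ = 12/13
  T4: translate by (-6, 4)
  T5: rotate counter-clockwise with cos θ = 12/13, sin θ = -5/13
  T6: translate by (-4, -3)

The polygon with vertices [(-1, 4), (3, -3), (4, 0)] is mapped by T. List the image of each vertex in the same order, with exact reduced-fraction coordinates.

T1 scale by (3, -1): (-1, 4) → (-3, -4); (3, -3) → (9, 3); (4, 0) → (12, 0)
T2 reflect across x = 0: (-3, -4) → (3, -4); (9, 3) → (-9, 3); (12, 0) → (-12, 0)
T3 rotate counter-clockwise with cos θ = 5/13, sin θ = 12/13: (3, -4) → (63/13, 16/13); (-9, 3) → (-81/13, -93/13); (-12, 0) → (-60/13, -144/13)
T4 translate by (-6, 4): (63/13, 16/13) → (-15/13, 68/13); (-81/13, -93/13) → (-159/13, -41/13); (-60/13, -144/13) → (-138/13, -92/13)
T5 rotate counter-clockwise with cos θ = 12/13, sin θ = -5/13: (-15/13, 68/13) → (160/169, 891/169); (-159/13, -41/13) → (-2113/169, 303/169); (-138/13, -92/13) → (-2116/169, -414/169)
T6 translate by (-4, -3): (160/169, 891/169) → (-516/169, 384/169); (-2113/169, 303/169) → (-2789/169, -204/169); (-2116/169, -414/169) → (-2792/169, -921/169)

image vertices: (-516/169, 384/169), (-2789/169, -204/169), (-2792/169, -921/169)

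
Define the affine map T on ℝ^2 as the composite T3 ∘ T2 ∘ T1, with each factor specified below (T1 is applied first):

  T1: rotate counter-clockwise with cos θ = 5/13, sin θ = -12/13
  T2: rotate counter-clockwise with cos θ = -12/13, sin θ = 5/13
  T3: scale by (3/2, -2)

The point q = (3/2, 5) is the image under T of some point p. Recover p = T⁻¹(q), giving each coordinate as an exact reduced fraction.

T1 = [5/13 12/13 0; -12/13 5/13 0; 0 0 1]
T2·T1 = [0 -1 0; 1 0 0; 0 0 1]
T3·…·T1 = [0 -3/2 0; -2 0 0; 0 0 1]
det M = -3; M⁻¹ = [0 -1/2 0; -2/3 0 0; 0 0 1]
M⁻¹ · (3/2, 5)ᵀ = (-5/2, -1)ᵀ

p = (-5/2, -1)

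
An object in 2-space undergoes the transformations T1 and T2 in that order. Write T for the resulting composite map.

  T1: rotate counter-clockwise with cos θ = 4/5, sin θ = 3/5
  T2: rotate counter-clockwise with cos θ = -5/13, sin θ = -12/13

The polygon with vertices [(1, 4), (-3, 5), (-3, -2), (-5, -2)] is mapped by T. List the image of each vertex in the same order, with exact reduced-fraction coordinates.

T1 rotate counter-clockwise with cos θ = 4/5, sin θ = 3/5: (1, 4) → (-8/5, 19/5); (-3, 5) → (-27/5, 11/5); (-3, -2) → (-6/5, -17/5); (-5, -2) → (-14/5, -23/5)
T2 rotate counter-clockwise with cos θ = -5/13, sin θ = -12/13: (-8/5, 19/5) → (268/65, 1/65); (-27/5, 11/5) → (267/65, 269/65); (-6/5, -17/5) → (-174/65, 157/65); (-14/5, -23/5) → (-206/65, 283/65)

image vertices: (268/65, 1/65), (267/65, 269/65), (-174/65, 157/65), (-206/65, 283/65)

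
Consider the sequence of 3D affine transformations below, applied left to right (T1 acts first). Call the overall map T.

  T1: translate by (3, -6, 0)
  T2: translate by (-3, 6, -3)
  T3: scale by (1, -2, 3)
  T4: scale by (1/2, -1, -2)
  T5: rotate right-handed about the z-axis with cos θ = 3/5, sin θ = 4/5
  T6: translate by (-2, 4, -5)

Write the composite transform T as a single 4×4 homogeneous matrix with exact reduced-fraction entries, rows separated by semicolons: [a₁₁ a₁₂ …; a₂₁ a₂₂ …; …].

T = [3/10 -8/5 0 -2; 2/5 6/5 0 4; 0 0 -6 13; 0 0 0 1]

T1 = [1 0 0 3; 0 1 0 -6; 0 0 1 0; 0 0 0 1]
T2·T1 = [1 0 0 0; 0 1 0 0; 0 0 1 -3; 0 0 0 1]
T3·…·T1 = [1 0 0 0; 0 -2 0 0; 0 0 3 -9; 0 0 0 1]
T4·…·T1 = [1/2 0 0 0; 0 2 0 0; 0 0 -6 18; 0 0 0 1]
T5·…·T1 = [3/10 -8/5 0 0; 2/5 6/5 0 0; 0 0 -6 18; 0 0 0 1]
T6·…·T1 = [3/10 -8/5 0 -2; 2/5 6/5 0 4; 0 0 -6 13; 0 0 0 1]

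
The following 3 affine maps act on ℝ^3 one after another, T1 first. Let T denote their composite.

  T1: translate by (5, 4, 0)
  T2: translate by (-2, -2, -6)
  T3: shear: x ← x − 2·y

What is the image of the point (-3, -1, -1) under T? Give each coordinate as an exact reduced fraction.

T1 translate by (5, 4, 0): (-3, -1, -1) → (2, 3, -1)
T2 translate by (-2, -2, -6): (2, 3, -1) → (0, 1, -7)
T3 shear: x ← x − 2·y: (0, 1, -7) → (-2, 1, -7)

T(p) = (-2, 1, -7)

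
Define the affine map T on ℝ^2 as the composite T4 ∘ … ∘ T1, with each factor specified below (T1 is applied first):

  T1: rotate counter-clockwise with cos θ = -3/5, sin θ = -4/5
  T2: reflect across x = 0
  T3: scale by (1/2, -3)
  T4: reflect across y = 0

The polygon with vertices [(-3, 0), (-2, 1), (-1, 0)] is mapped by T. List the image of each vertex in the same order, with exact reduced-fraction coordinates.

image vertices: (-9/10, 36/5), (-1, 3), (-3/10, 12/5)

T1 rotate counter-clockwise with cos θ = -3/5, sin θ = -4/5: (-3, 0) → (9/5, 12/5); (-2, 1) → (2, 1); (-1, 0) → (3/5, 4/5)
T2 reflect across x = 0: (9/5, 12/5) → (-9/5, 12/5); (2, 1) → (-2, 1); (3/5, 4/5) → (-3/5, 4/5)
T3 scale by (1/2, -3): (-9/5, 12/5) → (-9/10, -36/5); (-2, 1) → (-1, -3); (-3/5, 4/5) → (-3/10, -12/5)
T4 reflect across y = 0: (-9/10, -36/5) → (-9/10, 36/5); (-1, -3) → (-1, 3); (-3/10, -12/5) → (-3/10, 12/5)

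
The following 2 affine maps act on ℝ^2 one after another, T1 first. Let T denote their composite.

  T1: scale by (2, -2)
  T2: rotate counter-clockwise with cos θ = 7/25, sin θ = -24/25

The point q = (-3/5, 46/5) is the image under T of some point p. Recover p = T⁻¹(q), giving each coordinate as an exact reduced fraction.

T1 = [2 0 0; 0 -2 0; 0 0 1]
T2·T1 = [14/25 -48/25 0; -48/25 -14/25 0; 0 0 1]
det M = -4; M⁻¹ = [7/50 -12/25 0; -12/25 -7/50 0; 0 0 1]
M⁻¹ · (-3/5, 46/5)ᵀ = (-9/2, -1)ᵀ

p = (-9/2, -1)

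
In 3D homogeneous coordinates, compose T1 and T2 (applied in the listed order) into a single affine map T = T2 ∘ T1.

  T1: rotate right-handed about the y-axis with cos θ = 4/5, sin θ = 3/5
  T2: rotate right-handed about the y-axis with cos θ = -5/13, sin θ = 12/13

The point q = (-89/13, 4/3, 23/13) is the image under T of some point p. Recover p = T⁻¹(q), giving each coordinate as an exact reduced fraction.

T1 = [4/5 0 3/5 0; 0 1 0 0; -3/5 0 4/5 0; 0 0 0 1]
T2·T1 = [-56/65 0 33/65 0; 0 1 0 0; -33/65 0 -56/65 0; 0 0 0 1]
det M = 1; M⁻¹ = [-56/65 0 -33/65 0; 0 1 0 0; 33/65 0 -56/65 0; 0 0 0 1]
M⁻¹ · (-89/13, 4/3, 23/13)ᵀ = (5, 4/3, -5)ᵀ

p = (5, 4/3, -5)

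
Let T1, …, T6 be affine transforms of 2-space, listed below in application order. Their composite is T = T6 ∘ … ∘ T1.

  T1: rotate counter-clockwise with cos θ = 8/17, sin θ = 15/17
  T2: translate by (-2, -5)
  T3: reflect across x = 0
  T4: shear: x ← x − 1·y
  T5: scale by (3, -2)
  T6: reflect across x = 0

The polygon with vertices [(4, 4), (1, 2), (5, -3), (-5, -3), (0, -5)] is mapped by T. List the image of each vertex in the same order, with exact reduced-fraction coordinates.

image vertices: (-165/17, -14/17), (-330/17, 108/17), (3, 4), (-639/17, 368/17), (-252/17, 250/17)

T1 rotate counter-clockwise with cos θ = 8/17, sin θ = 15/17: (4, 4) → (-28/17, 92/17); (1, 2) → (-22/17, 31/17); (5, -3) → (5, 3); (-5, -3) → (5/17, -99/17); (0, -5) → (75/17, -40/17)
T2 translate by (-2, -5): (-28/17, 92/17) → (-62/17, 7/17); (-22/17, 31/17) → (-56/17, -54/17); (5, 3) → (3, -2); (5/17, -99/17) → (-29/17, -184/17); (75/17, -40/17) → (41/17, -125/17)
T3 reflect across x = 0: (-62/17, 7/17) → (62/17, 7/17); (-56/17, -54/17) → (56/17, -54/17); (3, -2) → (-3, -2); (-29/17, -184/17) → (29/17, -184/17); (41/17, -125/17) → (-41/17, -125/17)
T4 shear: x ← x − 1·y: (62/17, 7/17) → (55/17, 7/17); (56/17, -54/17) → (110/17, -54/17); (-3, -2) → (-1, -2); (29/17, -184/17) → (213/17, -184/17); (-41/17, -125/17) → (84/17, -125/17)
T5 scale by (3, -2): (55/17, 7/17) → (165/17, -14/17); (110/17, -54/17) → (330/17, 108/17); (-1, -2) → (-3, 4); (213/17, -184/17) → (639/17, 368/17); (84/17, -125/17) → (252/17, 250/17)
T6 reflect across x = 0: (165/17, -14/17) → (-165/17, -14/17); (330/17, 108/17) → (-330/17, 108/17); (-3, 4) → (3, 4); (639/17, 368/17) → (-639/17, 368/17); (252/17, 250/17) → (-252/17, 250/17)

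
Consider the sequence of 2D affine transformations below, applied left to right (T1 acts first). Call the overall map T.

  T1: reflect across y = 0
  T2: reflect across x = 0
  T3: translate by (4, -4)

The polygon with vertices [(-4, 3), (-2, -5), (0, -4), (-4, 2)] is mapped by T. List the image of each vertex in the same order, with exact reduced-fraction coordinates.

T1 reflect across y = 0: (-4, 3) → (-4, -3); (-2, -5) → (-2, 5); (0, -4) → (0, 4); (-4, 2) → (-4, -2)
T2 reflect across x = 0: (-4, -3) → (4, -3); (-2, 5) → (2, 5); (0, 4) → (0, 4); (-4, -2) → (4, -2)
T3 translate by (4, -4): (4, -3) → (8, -7); (2, 5) → (6, 1); (0, 4) → (4, 0); (4, -2) → (8, -6)

image vertices: (8, -7), (6, 1), (4, 0), (8, -6)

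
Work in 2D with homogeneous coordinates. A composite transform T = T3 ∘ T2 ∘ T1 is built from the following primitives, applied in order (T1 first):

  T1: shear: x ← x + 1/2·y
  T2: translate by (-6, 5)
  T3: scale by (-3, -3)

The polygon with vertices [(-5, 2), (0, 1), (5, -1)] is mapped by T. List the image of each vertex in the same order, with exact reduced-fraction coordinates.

T1 shear: x ← x + 1/2·y: (-5, 2) → (-4, 2); (0, 1) → (1/2, 1); (5, -1) → (9/2, -1)
T2 translate by (-6, 5): (-4, 2) → (-10, 7); (1/2, 1) → (-11/2, 6); (9/2, -1) → (-3/2, 4)
T3 scale by (-3, -3): (-10, 7) → (30, -21); (-11/2, 6) → (33/2, -18); (-3/2, 4) → (9/2, -12)

image vertices: (30, -21), (33/2, -18), (9/2, -12)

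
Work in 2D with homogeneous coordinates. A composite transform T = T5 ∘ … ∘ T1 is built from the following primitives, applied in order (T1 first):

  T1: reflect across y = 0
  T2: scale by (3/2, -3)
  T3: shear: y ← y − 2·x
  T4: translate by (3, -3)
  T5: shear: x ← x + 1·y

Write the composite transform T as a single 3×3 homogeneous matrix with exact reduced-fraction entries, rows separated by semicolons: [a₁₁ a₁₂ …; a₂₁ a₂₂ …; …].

T = [-3/2 3 0; -3 3 -3; 0 0 1]

T1 = [1 0 0; 0 -1 0; 0 0 1]
T2·T1 = [3/2 0 0; 0 3 0; 0 0 1]
T3·…·T1 = [3/2 0 0; -3 3 0; 0 0 1]
T4·…·T1 = [3/2 0 3; -3 3 -3; 0 0 1]
T5·…·T1 = [-3/2 3 0; -3 3 -3; 0 0 1]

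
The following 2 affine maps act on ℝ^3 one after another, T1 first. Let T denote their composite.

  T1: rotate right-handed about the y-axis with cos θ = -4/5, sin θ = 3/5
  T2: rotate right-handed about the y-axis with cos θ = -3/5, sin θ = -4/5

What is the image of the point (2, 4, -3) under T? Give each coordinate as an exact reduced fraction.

T1 rotate right-handed about the y-axis with cos θ = -4/5, sin θ = 3/5: (2, 4, -3) → (-17/5, 4, 6/5)
T2 rotate right-handed about the y-axis with cos θ = -3/5, sin θ = -4/5: (-17/5, 4, 6/5) → (27/25, 4, -86/25)

T(p) = (27/25, 4, -86/25)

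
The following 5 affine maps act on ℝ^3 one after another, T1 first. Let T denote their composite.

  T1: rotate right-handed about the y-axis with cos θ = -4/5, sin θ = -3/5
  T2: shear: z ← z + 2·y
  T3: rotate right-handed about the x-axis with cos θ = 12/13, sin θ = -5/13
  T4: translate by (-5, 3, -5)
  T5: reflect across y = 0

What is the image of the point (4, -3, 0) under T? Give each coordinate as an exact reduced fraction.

T(p) = (-41/5, 15/13, -466/65)

T1 rotate right-handed about the y-axis with cos θ = -4/5, sin θ = -3/5: (4, -3, 0) → (-16/5, -3, 12/5)
T2 shear: z ← z + 2·y: (-16/5, -3, 12/5) → (-16/5, -3, -18/5)
T3 rotate right-handed about the x-axis with cos θ = 12/13, sin θ = -5/13: (-16/5, -3, -18/5) → (-16/5, -54/13, -141/65)
T4 translate by (-5, 3, -5): (-16/5, -54/13, -141/65) → (-41/5, -15/13, -466/65)
T5 reflect across y = 0: (-41/5, -15/13, -466/65) → (-41/5, 15/13, -466/65)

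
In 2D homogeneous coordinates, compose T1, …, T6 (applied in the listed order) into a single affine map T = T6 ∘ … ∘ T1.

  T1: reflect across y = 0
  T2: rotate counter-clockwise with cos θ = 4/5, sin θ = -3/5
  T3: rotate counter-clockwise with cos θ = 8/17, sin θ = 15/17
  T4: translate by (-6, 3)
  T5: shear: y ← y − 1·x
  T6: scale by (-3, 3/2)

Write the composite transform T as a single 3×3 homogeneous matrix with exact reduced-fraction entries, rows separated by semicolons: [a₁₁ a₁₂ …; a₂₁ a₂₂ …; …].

T = [-231/85 -108/85 18; -123/170 -339/170 27/2; 0 0 1]

T1 = [1 0 0; 0 -1 0; 0 0 1]
T2·T1 = [4/5 -3/5 0; -3/5 -4/5 0; 0 0 1]
T3·…·T1 = [77/85 36/85 0; 36/85 -77/85 0; 0 0 1]
T4·…·T1 = [77/85 36/85 -6; 36/85 -77/85 3; 0 0 1]
T5·…·T1 = [77/85 36/85 -6; -41/85 -113/85 9; 0 0 1]
T6·…·T1 = [-231/85 -108/85 18; -123/170 -339/170 27/2; 0 0 1]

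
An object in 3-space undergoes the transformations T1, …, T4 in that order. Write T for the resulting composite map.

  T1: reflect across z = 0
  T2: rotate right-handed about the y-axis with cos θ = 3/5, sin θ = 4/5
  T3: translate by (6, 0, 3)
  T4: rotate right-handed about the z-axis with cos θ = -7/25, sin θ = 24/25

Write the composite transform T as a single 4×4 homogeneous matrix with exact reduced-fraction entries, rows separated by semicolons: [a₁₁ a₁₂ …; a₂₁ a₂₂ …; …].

T1 = [1 0 0 0; 0 1 0 0; 0 0 -1 0; 0 0 0 1]
T2·T1 = [3/5 0 -4/5 0; 0 1 0 0; -4/5 0 -3/5 0; 0 0 0 1]
T3·…·T1 = [3/5 0 -4/5 6; 0 1 0 0; -4/5 0 -3/5 3; 0 0 0 1]
T4·…·T1 = [-21/125 -24/25 28/125 -42/25; 72/125 -7/25 -96/125 144/25; -4/5 0 -3/5 3; 0 0 0 1]

T = [-21/125 -24/25 28/125 -42/25; 72/125 -7/25 -96/125 144/25; -4/5 0 -3/5 3; 0 0 0 1]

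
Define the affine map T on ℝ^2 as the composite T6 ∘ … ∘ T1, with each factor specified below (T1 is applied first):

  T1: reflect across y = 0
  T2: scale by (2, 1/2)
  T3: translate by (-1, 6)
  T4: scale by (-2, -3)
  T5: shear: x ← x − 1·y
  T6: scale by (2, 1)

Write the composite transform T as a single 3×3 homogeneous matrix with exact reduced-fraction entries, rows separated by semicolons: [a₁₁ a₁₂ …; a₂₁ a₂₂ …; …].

T = [-8 -3 40; 0 3/2 -18; 0 0 1]

T1 = [1 0 0; 0 -1 0; 0 0 1]
T2·T1 = [2 0 0; 0 -1/2 0; 0 0 1]
T3·…·T1 = [2 0 -1; 0 -1/2 6; 0 0 1]
T4·…·T1 = [-4 0 2; 0 3/2 -18; 0 0 1]
T5·…·T1 = [-4 -3/2 20; 0 3/2 -18; 0 0 1]
T6·…·T1 = [-8 -3 40; 0 3/2 -18; 0 0 1]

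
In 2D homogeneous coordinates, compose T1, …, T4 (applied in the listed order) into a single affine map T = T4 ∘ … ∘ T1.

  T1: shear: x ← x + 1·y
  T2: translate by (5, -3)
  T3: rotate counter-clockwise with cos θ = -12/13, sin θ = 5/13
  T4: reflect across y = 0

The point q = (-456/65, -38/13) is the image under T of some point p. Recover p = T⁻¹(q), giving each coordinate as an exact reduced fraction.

p = (-2/5, 3)

T1 = [1 1 0; 0 1 0; 0 0 1]
T2·T1 = [1 1 5; 0 1 -3; 0 0 1]
T3·…·T1 = [-12/13 -17/13 -45/13; 5/13 -7/13 61/13; 0 0 1]
T4·…·T1 = [-12/13 -17/13 -45/13; -5/13 7/13 -61/13; 0 0 1]
det M = -1; M⁻¹ = [-7/13 -17/13 -8; -5/13 12/13 3; 0 0 1]
M⁻¹ · (-456/65, -38/13)ᵀ = (-2/5, 3)ᵀ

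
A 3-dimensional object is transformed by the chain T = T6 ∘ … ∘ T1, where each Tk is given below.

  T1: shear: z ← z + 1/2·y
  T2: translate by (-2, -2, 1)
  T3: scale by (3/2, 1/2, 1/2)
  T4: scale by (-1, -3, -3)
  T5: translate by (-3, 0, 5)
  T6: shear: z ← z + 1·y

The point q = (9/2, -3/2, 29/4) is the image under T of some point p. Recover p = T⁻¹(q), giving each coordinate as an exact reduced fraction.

p = (-3, 3, -5)

T1 = [1 0 0 0; 0 1 0 0; 0 1/2 1 0; 0 0 0 1]
T2·T1 = [1 0 0 -2; 0 1 0 -2; 0 1/2 1 1; 0 0 0 1]
T3·…·T1 = [3/2 0 0 -3; 0 1/2 0 -1; 0 1/4 1/2 1/2; 0 0 0 1]
T4·…·T1 = [-3/2 0 0 3; 0 -3/2 0 3; 0 -3/4 -3/2 -3/2; 0 0 0 1]
T5·…·T1 = [-3/2 0 0 0; 0 -3/2 0 3; 0 -3/4 -3/2 7/2; 0 0 0 1]
T6·…·T1 = [-3/2 0 0 0; 0 -3/2 0 3; 0 -9/4 -3/2 13/2; 0 0 0 1]
det M = -27/8; M⁻¹ = [-2/3 0 0 0; 0 -2/3 0 2; 0 1 -2/3 4/3; 0 0 0 1]
M⁻¹ · (9/2, -3/2, 29/4)ᵀ = (-3, 3, -5)ᵀ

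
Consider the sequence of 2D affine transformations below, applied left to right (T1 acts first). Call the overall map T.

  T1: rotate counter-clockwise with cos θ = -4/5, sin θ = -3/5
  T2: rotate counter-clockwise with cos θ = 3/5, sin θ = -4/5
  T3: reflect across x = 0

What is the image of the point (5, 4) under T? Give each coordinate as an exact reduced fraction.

T(p) = (148/25, -61/25)

T1 rotate counter-clockwise with cos θ = -4/5, sin θ = -3/5: (5, 4) → (-8/5, -31/5)
T2 rotate counter-clockwise with cos θ = 3/5, sin θ = -4/5: (-8/5, -31/5) → (-148/25, -61/25)
T3 reflect across x = 0: (-148/25, -61/25) → (148/25, -61/25)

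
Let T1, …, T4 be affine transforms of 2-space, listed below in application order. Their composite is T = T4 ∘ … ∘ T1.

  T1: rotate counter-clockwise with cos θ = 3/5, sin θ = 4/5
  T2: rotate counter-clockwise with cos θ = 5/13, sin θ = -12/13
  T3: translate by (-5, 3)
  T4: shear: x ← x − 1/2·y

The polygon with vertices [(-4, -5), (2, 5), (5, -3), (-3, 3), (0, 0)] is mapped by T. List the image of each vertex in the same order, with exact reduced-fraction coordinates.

image vertices: (-629/65, -56/65), (-358/65, 478/65), (-21/65, -74/65), (-682/65, 432/65), (-13/2, 3)

T1 rotate counter-clockwise with cos θ = 3/5, sin θ = 4/5: (-4, -5) → (8/5, -31/5); (2, 5) → (-14/5, 23/5); (5, -3) → (27/5, 11/5); (-3, 3) → (-21/5, -3/5); (0, 0) → (0, 0)
T2 rotate counter-clockwise with cos θ = 5/13, sin θ = -12/13: (8/5, -31/5) → (-332/65, -251/65); (-14/5, 23/5) → (206/65, 283/65); (27/5, 11/5) → (267/65, -269/65); (-21/5, -3/5) → (-141/65, 237/65); (0, 0) → (0, 0)
T3 translate by (-5, 3): (-332/65, -251/65) → (-657/65, -56/65); (206/65, 283/65) → (-119/65, 478/65); (267/65, -269/65) → (-58/65, -74/65); (-141/65, 237/65) → (-466/65, 432/65); (0, 0) → (-5, 3)
T4 shear: x ← x − 1/2·y: (-657/65, -56/65) → (-629/65, -56/65); (-119/65, 478/65) → (-358/65, 478/65); (-58/65, -74/65) → (-21/65, -74/65); (-466/65, 432/65) → (-682/65, 432/65); (-5, 3) → (-13/2, 3)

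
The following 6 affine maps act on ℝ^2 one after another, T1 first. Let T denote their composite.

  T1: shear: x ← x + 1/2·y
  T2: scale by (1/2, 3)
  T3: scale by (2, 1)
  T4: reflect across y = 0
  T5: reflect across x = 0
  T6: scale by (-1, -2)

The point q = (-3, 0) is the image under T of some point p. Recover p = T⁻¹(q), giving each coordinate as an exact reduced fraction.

T1 = [1 1/2 0; 0 1 0; 0 0 1]
T2·T1 = [1/2 1/4 0; 0 3 0; 0 0 1]
T3·…·T1 = [1 1/2 0; 0 3 0; 0 0 1]
T4·…·T1 = [1 1/2 0; 0 -3 0; 0 0 1]
T5·…·T1 = [-1 -1/2 0; 0 -3 0; 0 0 1]
T6·…·T1 = [1 1/2 0; 0 6 0; 0 0 1]
det M = 6; M⁻¹ = [1 -1/12 0; 0 1/6 0; 0 0 1]
M⁻¹ · (-3, 0)ᵀ = (-3, 0)ᵀ

p = (-3, 0)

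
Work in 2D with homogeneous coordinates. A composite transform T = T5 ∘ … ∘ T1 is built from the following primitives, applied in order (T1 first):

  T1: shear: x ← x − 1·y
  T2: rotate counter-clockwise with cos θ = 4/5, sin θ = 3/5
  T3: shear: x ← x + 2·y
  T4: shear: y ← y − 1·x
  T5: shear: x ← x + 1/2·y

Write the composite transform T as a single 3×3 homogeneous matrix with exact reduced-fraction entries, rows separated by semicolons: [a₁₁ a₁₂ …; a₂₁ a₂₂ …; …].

T1 = [1 -1 0; 0 1 0; 0 0 1]
T2·T1 = [4/5 -7/5 0; 3/5 1/5 0; 0 0 1]
T3·…·T1 = [2 -1 0; 3/5 1/5 0; 0 0 1]
T4·…·T1 = [2 -1 0; -7/5 6/5 0; 0 0 1]
T5·…·T1 = [13/10 -2/5 0; -7/5 6/5 0; 0 0 1]

T = [13/10 -2/5 0; -7/5 6/5 0; 0 0 1]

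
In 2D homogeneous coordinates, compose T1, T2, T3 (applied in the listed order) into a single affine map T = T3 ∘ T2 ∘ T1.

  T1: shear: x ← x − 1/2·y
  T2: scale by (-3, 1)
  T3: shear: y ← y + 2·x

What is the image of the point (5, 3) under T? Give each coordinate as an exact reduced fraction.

T1 shear: x ← x − 1/2·y: (5, 3) → (7/2, 3)
T2 scale by (-3, 1): (7/2, 3) → (-21/2, 3)
T3 shear: y ← y + 2·x: (-21/2, 3) → (-21/2, -18)

T(p) = (-21/2, -18)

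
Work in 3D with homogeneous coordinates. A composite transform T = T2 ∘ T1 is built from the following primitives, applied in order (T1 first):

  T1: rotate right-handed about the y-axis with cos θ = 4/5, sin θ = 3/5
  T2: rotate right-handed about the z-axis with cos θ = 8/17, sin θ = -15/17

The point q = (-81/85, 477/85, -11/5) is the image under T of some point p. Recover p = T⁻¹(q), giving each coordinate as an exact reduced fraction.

p = (-3, 9/5, -5)

T1 = [4/5 0 3/5 0; 0 1 0 0; -3/5 0 4/5 0; 0 0 0 1]
T2·T1 = [32/85 15/17 24/85 0; -12/17 8/17 -9/17 0; -3/5 0 4/5 0; 0 0 0 1]
det M = 1; M⁻¹ = [32/85 -12/17 -3/5 0; 15/17 8/17 0 0; 24/85 -9/17 4/5 0; 0 0 0 1]
M⁻¹ · (-81/85, 477/85, -11/5)ᵀ = (-3, 9/5, -5)ᵀ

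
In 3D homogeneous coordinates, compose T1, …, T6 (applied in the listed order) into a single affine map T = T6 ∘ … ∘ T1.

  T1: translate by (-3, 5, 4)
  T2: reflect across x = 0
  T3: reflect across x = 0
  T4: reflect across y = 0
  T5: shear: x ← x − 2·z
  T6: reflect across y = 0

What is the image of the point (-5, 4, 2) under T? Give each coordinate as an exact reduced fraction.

T(p) = (-20, 9, 6)

T1 translate by (-3, 5, 4): (-5, 4, 2) → (-8, 9, 6)
T2 reflect across x = 0: (-8, 9, 6) → (8, 9, 6)
T3 reflect across x = 0: (8, 9, 6) → (-8, 9, 6)
T4 reflect across y = 0: (-8, 9, 6) → (-8, -9, 6)
T5 shear: x ← x − 2·z: (-8, -9, 6) → (-20, -9, 6)
T6 reflect across y = 0: (-20, -9, 6) → (-20, 9, 6)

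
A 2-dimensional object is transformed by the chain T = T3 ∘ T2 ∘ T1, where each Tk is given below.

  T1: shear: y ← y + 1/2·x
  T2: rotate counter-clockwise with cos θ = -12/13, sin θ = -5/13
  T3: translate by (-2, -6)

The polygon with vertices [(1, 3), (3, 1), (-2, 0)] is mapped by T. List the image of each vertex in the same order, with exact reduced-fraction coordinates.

image vertices: (-41/26, -125/13), (-99/26, -123/13), (-7/13, -56/13)

T1 shear: y ← y + 1/2·x: (1, 3) → (1, 7/2); (3, 1) → (3, 5/2); (-2, 0) → (-2, -1)
T2 rotate counter-clockwise with cos θ = -12/13, sin θ = -5/13: (1, 7/2) → (11/26, -47/13); (3, 5/2) → (-47/26, -45/13); (-2, -1) → (19/13, 22/13)
T3 translate by (-2, -6): (11/26, -47/13) → (-41/26, -125/13); (-47/26, -45/13) → (-99/26, -123/13); (19/13, 22/13) → (-7/13, -56/13)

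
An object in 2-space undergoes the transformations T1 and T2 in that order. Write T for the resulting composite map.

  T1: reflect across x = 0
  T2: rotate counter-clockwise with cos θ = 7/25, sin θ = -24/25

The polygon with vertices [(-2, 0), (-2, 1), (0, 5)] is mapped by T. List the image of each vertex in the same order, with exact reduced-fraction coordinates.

T1 reflect across x = 0: (-2, 0) → (2, 0); (-2, 1) → (2, 1); (0, 5) → (0, 5)
T2 rotate counter-clockwise with cos θ = 7/25, sin θ = -24/25: (2, 0) → (14/25, -48/25); (2, 1) → (38/25, -41/25); (0, 5) → (24/5, 7/5)

image vertices: (14/25, -48/25), (38/25, -41/25), (24/5, 7/5)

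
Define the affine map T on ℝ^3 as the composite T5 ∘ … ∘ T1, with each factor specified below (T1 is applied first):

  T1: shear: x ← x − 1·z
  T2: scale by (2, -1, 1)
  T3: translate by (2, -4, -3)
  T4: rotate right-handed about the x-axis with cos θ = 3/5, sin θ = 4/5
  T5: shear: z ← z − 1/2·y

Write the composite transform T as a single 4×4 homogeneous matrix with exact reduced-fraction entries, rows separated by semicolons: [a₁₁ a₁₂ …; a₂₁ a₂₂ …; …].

T = [2 0 -2 2; 0 -3/5 -4/5 0; 0 -1/2 1 -5; 0 0 0 1]

T1 = [1 0 -1 0; 0 1 0 0; 0 0 1 0; 0 0 0 1]
T2·T1 = [2 0 -2 0; 0 -1 0 0; 0 0 1 0; 0 0 0 1]
T3·…·T1 = [2 0 -2 2; 0 -1 0 -4; 0 0 1 -3; 0 0 0 1]
T4·…·T1 = [2 0 -2 2; 0 -3/5 -4/5 0; 0 -4/5 3/5 -5; 0 0 0 1]
T5·…·T1 = [2 0 -2 2; 0 -3/5 -4/5 0; 0 -1/2 1 -5; 0 0 0 1]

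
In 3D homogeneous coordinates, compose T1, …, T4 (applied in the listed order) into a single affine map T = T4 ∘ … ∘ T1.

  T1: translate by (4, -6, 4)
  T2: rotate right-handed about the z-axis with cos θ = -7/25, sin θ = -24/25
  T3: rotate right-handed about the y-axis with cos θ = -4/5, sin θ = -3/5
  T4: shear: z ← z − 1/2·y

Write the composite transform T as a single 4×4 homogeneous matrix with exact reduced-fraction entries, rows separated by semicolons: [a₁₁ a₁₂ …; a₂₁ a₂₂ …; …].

T1 = [1 0 0 4; 0 1 0 -6; 0 0 1 4; 0 0 0 1]
T2·T1 = [-7/25 24/25 0 -172/25; -24/25 -7/25 0 -54/25; 0 0 1 4; 0 0 0 1]
T3·…·T1 = [28/125 -96/125 -3/5 388/125; -24/25 -7/25 0 -54/25; -21/125 72/125 -4/5 -916/125; 0 0 0 1]
T4·…·T1 = [28/125 -96/125 -3/5 388/125; -24/25 -7/25 0 -54/25; 39/125 179/250 -4/5 -781/125; 0 0 0 1]

T = [28/125 -96/125 -3/5 388/125; -24/25 -7/25 0 -54/25; 39/125 179/250 -4/5 -781/125; 0 0 0 1]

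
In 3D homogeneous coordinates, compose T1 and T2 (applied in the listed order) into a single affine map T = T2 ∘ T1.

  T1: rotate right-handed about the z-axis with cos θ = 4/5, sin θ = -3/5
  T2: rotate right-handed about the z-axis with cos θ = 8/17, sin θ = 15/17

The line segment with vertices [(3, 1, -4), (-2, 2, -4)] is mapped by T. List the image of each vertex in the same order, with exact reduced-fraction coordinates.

T1 rotate right-handed about the z-axis with cos θ = 4/5, sin θ = -3/5: (3, 1, -4) → (3, -1, -4); (-2, 2, -4) → (-2/5, 14/5, -4)
T2 rotate right-handed about the z-axis with cos θ = 8/17, sin θ = 15/17: (3, -1, -4) → (39/17, 37/17, -4); (-2/5, 14/5, -4) → (-226/85, 82/85, -4)

image vertices: (39/17, 37/17, -4), (-226/85, 82/85, -4)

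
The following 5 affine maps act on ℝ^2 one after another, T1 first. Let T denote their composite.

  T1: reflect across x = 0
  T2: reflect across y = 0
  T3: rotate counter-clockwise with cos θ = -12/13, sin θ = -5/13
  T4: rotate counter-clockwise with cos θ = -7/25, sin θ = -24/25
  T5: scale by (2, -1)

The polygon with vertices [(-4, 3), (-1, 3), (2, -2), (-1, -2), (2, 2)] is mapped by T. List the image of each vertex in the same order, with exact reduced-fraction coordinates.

image vertices: (66/13, -56/13), (1866/325, -431/325), (-1148/325, 718/325), (-1364/325, -251/325), (1436/325, 574/325)

T1 reflect across x = 0: (-4, 3) → (4, 3); (-1, 3) → (1, 3); (2, -2) → (-2, -2); (-1, -2) → (1, -2); (2, 2) → (-2, 2)
T2 reflect across y = 0: (4, 3) → (4, -3); (1, 3) → (1, -3); (-2, -2) → (-2, 2); (1, -2) → (1, 2); (-2, 2) → (-2, -2)
T3 rotate counter-clockwise with cos θ = -12/13, sin θ = -5/13: (4, -3) → (-63/13, 16/13); (1, -3) → (-27/13, 31/13); (-2, 2) → (34/13, -14/13); (1, 2) → (-2/13, -29/13); (-2, -2) → (14/13, 34/13)
T4 rotate counter-clockwise with cos θ = -7/25, sin θ = -24/25: (-63/13, 16/13) → (33/13, 56/13); (-27/13, 31/13) → (933/325, 431/325); (34/13, -14/13) → (-574/325, -718/325); (-2/13, -29/13) → (-682/325, 251/325); (14/13, 34/13) → (718/325, -574/325)
T5 scale by (2, -1): (33/13, 56/13) → (66/13, -56/13); (933/325, 431/325) → (1866/325, -431/325); (-574/325, -718/325) → (-1148/325, 718/325); (-682/325, 251/325) → (-1364/325, -251/325); (718/325, -574/325) → (1436/325, 574/325)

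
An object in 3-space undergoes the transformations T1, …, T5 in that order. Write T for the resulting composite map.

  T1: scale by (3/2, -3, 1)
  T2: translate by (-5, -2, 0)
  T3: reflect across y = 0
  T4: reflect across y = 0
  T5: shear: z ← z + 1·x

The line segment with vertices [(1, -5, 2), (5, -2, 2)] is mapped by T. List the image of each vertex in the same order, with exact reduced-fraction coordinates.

image vertices: (-7/2, 13, -3/2), (5/2, 4, 9/2)

T1 scale by (3/2, -3, 1): (1, -5, 2) → (3/2, 15, 2); (5, -2, 2) → (15/2, 6, 2)
T2 translate by (-5, -2, 0): (3/2, 15, 2) → (-7/2, 13, 2); (15/2, 6, 2) → (5/2, 4, 2)
T3 reflect across y = 0: (-7/2, 13, 2) → (-7/2, -13, 2); (5/2, 4, 2) → (5/2, -4, 2)
T4 reflect across y = 0: (-7/2, -13, 2) → (-7/2, 13, 2); (5/2, -4, 2) → (5/2, 4, 2)
T5 shear: z ← z + 1·x: (-7/2, 13, 2) → (-7/2, 13, -3/2); (5/2, 4, 2) → (5/2, 4, 9/2)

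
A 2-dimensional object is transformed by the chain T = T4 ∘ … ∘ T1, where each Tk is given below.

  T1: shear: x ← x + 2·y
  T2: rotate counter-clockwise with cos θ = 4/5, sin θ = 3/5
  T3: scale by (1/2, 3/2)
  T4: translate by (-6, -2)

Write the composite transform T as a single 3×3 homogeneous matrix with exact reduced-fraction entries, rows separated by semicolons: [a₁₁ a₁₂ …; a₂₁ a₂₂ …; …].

T = [2/5 1/2 -6; 9/10 3 -2; 0 0 1]

T1 = [1 2 0; 0 1 0; 0 0 1]
T2·T1 = [4/5 1 0; 3/5 2 0; 0 0 1]
T3·…·T1 = [2/5 1/2 0; 9/10 3 0; 0 0 1]
T4·…·T1 = [2/5 1/2 -6; 9/10 3 -2; 0 0 1]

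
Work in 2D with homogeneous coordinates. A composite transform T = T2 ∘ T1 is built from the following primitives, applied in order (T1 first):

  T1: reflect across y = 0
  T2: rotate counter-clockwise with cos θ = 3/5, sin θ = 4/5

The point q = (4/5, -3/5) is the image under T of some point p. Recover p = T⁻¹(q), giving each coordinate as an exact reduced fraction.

p = (0, 1)

T1 = [1 0 0; 0 -1 0; 0 0 1]
T2·T1 = [3/5 4/5 0; 4/5 -3/5 0; 0 0 1]
det M = -1; M⁻¹ = [3/5 4/5 0; 4/5 -3/5 0; 0 0 1]
M⁻¹ · (4/5, -3/5)ᵀ = (0, 1)ᵀ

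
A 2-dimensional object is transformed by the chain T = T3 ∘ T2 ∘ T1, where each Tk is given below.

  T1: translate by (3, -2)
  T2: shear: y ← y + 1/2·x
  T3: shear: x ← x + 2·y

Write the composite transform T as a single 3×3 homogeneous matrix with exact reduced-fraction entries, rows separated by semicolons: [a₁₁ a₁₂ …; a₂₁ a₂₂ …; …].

T1 = [1 0 3; 0 1 -2; 0 0 1]
T2·T1 = [1 0 3; 1/2 1 -1/2; 0 0 1]
T3·…·T1 = [2 2 2; 1/2 1 -1/2; 0 0 1]

T = [2 2 2; 1/2 1 -1/2; 0 0 1]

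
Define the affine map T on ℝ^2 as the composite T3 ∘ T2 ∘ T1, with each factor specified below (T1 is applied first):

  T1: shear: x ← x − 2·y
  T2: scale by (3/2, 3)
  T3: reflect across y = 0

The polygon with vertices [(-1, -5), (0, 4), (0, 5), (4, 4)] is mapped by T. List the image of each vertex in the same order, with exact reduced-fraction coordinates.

image vertices: (27/2, 15), (-12, -12), (-15, -15), (-6, -12)

T1 shear: x ← x − 2·y: (-1, -5) → (9, -5); (0, 4) → (-8, 4); (0, 5) → (-10, 5); (4, 4) → (-4, 4)
T2 scale by (3/2, 3): (9, -5) → (27/2, -15); (-8, 4) → (-12, 12); (-10, 5) → (-15, 15); (-4, 4) → (-6, 12)
T3 reflect across y = 0: (27/2, -15) → (27/2, 15); (-12, 12) → (-12, -12); (-15, 15) → (-15, -15); (-6, 12) → (-6, -12)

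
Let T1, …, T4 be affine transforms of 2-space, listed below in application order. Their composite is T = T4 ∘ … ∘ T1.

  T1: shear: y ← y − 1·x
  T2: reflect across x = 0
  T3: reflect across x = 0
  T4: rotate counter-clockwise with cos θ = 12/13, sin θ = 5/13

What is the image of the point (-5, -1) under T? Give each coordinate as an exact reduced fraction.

T(p) = (-80/13, 23/13)

T1 shear: y ← y − 1·x: (-5, -1) → (-5, 4)
T2 reflect across x = 0: (-5, 4) → (5, 4)
T3 reflect across x = 0: (5, 4) → (-5, 4)
T4 rotate counter-clockwise with cos θ = 12/13, sin θ = 5/13: (-5, 4) → (-80/13, 23/13)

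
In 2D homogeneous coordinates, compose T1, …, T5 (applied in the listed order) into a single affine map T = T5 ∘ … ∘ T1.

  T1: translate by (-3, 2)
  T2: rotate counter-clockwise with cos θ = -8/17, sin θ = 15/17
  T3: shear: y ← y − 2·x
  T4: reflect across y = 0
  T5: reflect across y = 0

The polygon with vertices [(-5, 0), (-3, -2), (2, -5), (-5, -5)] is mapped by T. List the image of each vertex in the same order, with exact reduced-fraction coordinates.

T1 translate by (-3, 2): (-5, 0) → (-8, 2); (-3, -2) → (-6, 0); (2, -5) → (-1, -3); (-5, -5) → (-8, -3)
T2 rotate counter-clockwise with cos θ = -8/17, sin θ = 15/17: (-8, 2) → (2, -8); (-6, 0) → (48/17, -90/17); (-1, -3) → (53/17, 9/17); (-8, -3) → (109/17, -96/17)
T3 shear: y ← y − 2·x: (2, -8) → (2, -12); (48/17, -90/17) → (48/17, -186/17); (53/17, 9/17) → (53/17, -97/17); (109/17, -96/17) → (109/17, -314/17)
T4 reflect across y = 0: (2, -12) → (2, 12); (48/17, -186/17) → (48/17, 186/17); (53/17, -97/17) → (53/17, 97/17); (109/17, -314/17) → (109/17, 314/17)
T5 reflect across y = 0: (2, 12) → (2, -12); (48/17, 186/17) → (48/17, -186/17); (53/17, 97/17) → (53/17, -97/17); (109/17, 314/17) → (109/17, -314/17)

image vertices: (2, -12), (48/17, -186/17), (53/17, -97/17), (109/17, -314/17)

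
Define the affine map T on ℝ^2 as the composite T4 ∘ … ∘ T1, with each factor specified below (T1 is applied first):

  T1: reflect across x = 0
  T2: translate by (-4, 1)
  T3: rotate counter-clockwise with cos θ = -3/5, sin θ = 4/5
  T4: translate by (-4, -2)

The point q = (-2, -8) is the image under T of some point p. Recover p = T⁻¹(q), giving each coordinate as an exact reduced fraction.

p = (2, 1)

T1 = [-1 0 0; 0 1 0; 0 0 1]
T2·T1 = [-1 0 -4; 0 1 1; 0 0 1]
T3·…·T1 = [3/5 -4/5 8/5; -4/5 -3/5 -19/5; 0 0 1]
T4·…·T1 = [3/5 -4/5 -12/5; -4/5 -3/5 -29/5; 0 0 1]
det M = -1; M⁻¹ = [3/5 -4/5 -16/5; -4/5 -3/5 -27/5; 0 0 1]
M⁻¹ · (-2, -8)ᵀ = (2, 1)ᵀ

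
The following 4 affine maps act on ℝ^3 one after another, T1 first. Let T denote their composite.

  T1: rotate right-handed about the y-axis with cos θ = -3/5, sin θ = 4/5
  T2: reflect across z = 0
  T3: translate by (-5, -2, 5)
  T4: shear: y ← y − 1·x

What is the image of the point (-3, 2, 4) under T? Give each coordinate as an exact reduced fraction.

T(p) = (0, 0, 5)

T1 rotate right-handed about the y-axis with cos θ = -3/5, sin θ = 4/5: (-3, 2, 4) → (5, 2, 0)
T2 reflect across z = 0: (5, 2, 0) → (5, 2, 0)
T3 translate by (-5, -2, 5): (5, 2, 0) → (0, 0, 5)
T4 shear: y ← y − 1·x: (0, 0, 5) → (0, 0, 5)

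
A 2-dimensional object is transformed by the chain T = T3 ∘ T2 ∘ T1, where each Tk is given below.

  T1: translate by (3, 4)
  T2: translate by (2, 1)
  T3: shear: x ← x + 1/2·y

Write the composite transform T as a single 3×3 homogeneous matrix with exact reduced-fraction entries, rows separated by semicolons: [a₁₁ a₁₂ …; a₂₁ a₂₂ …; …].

T = [1 1/2 15/2; 0 1 5; 0 0 1]

T1 = [1 0 3; 0 1 4; 0 0 1]
T2·T1 = [1 0 5; 0 1 5; 0 0 1]
T3·…·T1 = [1 1/2 15/2; 0 1 5; 0 0 1]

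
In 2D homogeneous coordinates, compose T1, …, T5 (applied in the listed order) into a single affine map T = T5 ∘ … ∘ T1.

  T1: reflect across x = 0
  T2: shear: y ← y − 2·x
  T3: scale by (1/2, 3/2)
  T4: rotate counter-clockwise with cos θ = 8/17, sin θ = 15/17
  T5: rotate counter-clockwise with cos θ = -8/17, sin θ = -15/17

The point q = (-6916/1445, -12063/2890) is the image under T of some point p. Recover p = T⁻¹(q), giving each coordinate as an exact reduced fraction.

T1 = [-1 0 0; 0 1 0; 0 0 1]
T2·T1 = [-1 0 0; 2 1 0; 0 0 1]
T3·…·T1 = [-1/2 0 0; 3 3/2 0; 0 0 1]
T4·…·T1 = [-49/17 -45/34 0; 33/34 12/17 0; 0 0 1]
T5·…·T1 = [1279/578 360/289 0; 603/289 483/578 0; 0 0 1]
det M = -3/4; M⁻¹ = [-322/289 480/289 0; 804/289 -2558/867 0; 0 0 1]
M⁻¹ · (-6916/1445, -12063/2890)ᵀ = (-8/5, -1)ᵀ

p = (-8/5, -1)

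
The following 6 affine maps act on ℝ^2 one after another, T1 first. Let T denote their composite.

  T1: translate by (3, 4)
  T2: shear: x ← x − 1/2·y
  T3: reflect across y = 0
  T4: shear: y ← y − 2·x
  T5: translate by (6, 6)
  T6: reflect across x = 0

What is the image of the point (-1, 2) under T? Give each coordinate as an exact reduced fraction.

T1 translate by (3, 4): (-1, 2) → (2, 6)
T2 shear: x ← x − 1/2·y: (2, 6) → (-1, 6)
T3 reflect across y = 0: (-1, 6) → (-1, -6)
T4 shear: y ← y − 2·x: (-1, -6) → (-1, -4)
T5 translate by (6, 6): (-1, -4) → (5, 2)
T6 reflect across x = 0: (5, 2) → (-5, 2)

T(p) = (-5, 2)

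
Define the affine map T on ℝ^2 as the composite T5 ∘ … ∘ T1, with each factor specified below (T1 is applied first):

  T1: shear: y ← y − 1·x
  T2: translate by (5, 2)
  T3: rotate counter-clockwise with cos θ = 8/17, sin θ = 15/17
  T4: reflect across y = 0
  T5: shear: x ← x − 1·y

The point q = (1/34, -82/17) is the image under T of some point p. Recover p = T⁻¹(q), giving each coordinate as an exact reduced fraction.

p = (-3, 3/2)

T1 = [1 0 0; -1 1 0; 0 0 1]
T2·T1 = [1 0 5; -1 1 2; 0 0 1]
T3·…·T1 = [23/17 -15/17 10/17; 7/17 8/17 91/17; 0 0 1]
T4·…·T1 = [23/17 -15/17 10/17; -7/17 -8/17 -91/17; 0 0 1]
T5·…·T1 = [30/17 -7/17 101/17; -7/17 -8/17 -91/17; 0 0 1]
det M = -1; M⁻¹ = [8/17 -7/17 -5; -7/17 -30/17 -7; 0 0 1]
M⁻¹ · (1/34, -82/17)ᵀ = (-3, 3/2)ᵀ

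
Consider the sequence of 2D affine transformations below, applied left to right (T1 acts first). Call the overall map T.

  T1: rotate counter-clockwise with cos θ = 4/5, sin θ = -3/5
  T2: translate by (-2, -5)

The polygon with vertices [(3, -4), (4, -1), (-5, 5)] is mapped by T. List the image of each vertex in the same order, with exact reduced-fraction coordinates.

image vertices: (-2, -10), (3/5, -41/5), (-3, 2)

T1 rotate counter-clockwise with cos θ = 4/5, sin θ = -3/5: (3, -4) → (0, -5); (4, -1) → (13/5, -16/5); (-5, 5) → (-1, 7)
T2 translate by (-2, -5): (0, -5) → (-2, -10); (13/5, -16/5) → (3/5, -41/5); (-1, 7) → (-3, 2)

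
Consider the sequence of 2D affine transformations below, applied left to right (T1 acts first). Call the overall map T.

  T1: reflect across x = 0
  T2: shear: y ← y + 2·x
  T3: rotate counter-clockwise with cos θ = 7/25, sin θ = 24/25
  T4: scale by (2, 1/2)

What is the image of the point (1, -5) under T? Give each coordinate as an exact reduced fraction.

T1 reflect across x = 0: (1, -5) → (-1, -5)
T2 shear: y ← y + 2·x: (-1, -5) → (-1, -7)
T3 rotate counter-clockwise with cos θ = 7/25, sin θ = 24/25: (-1, -7) → (161/25, -73/25)
T4 scale by (2, 1/2): (161/25, -73/25) → (322/25, -73/50)

T(p) = (322/25, -73/50)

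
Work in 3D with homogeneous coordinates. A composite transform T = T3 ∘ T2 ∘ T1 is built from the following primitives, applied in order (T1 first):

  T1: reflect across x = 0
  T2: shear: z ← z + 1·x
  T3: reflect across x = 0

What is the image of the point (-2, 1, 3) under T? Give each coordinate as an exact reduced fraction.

T1 reflect across x = 0: (-2, 1, 3) → (2, 1, 3)
T2 shear: z ← z + 1·x: (2, 1, 3) → (2, 1, 5)
T3 reflect across x = 0: (2, 1, 5) → (-2, 1, 5)

T(p) = (-2, 1, 5)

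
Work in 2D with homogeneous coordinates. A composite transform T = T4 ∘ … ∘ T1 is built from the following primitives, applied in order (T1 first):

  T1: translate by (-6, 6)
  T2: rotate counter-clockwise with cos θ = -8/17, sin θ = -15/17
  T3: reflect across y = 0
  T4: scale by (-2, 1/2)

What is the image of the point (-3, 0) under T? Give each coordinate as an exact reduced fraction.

T1 translate by (-6, 6): (-3, 0) → (-9, 6)
T2 rotate counter-clockwise with cos θ = -8/17, sin θ = -15/17: (-9, 6) → (162/17, 87/17)
T3 reflect across y = 0: (162/17, 87/17) → (162/17, -87/17)
T4 scale by (-2, 1/2): (162/17, -87/17) → (-324/17, -87/34)

T(p) = (-324/17, -87/34)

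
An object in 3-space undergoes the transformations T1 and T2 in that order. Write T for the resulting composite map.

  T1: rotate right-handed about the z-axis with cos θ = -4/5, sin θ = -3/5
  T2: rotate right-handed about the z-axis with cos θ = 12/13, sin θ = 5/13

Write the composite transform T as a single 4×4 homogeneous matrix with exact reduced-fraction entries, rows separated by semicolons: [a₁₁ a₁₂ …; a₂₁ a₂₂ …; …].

T1 = [-4/5 3/5 0 0; -3/5 -4/5 0 0; 0 0 1 0; 0 0 0 1]
T2·T1 = [-33/65 56/65 0 0; -56/65 -33/65 0 0; 0 0 1 0; 0 0 0 1]

T = [-33/65 56/65 0 0; -56/65 -33/65 0 0; 0 0 1 0; 0 0 0 1]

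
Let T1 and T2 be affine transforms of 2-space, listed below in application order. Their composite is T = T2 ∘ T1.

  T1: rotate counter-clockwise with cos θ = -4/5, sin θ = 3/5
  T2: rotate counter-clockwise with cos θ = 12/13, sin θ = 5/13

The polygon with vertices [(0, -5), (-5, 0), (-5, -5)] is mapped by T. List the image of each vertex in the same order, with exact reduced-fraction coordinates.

T1 rotate counter-clockwise with cos θ = -4/5, sin θ = 3/5: (0, -5) → (3, 4); (-5, 0) → (4, -3); (-5, -5) → (7, 1)
T2 rotate counter-clockwise with cos θ = 12/13, sin θ = 5/13: (3, 4) → (16/13, 63/13); (4, -3) → (63/13, -16/13); (7, 1) → (79/13, 47/13)

image vertices: (16/13, 63/13), (63/13, -16/13), (79/13, 47/13)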